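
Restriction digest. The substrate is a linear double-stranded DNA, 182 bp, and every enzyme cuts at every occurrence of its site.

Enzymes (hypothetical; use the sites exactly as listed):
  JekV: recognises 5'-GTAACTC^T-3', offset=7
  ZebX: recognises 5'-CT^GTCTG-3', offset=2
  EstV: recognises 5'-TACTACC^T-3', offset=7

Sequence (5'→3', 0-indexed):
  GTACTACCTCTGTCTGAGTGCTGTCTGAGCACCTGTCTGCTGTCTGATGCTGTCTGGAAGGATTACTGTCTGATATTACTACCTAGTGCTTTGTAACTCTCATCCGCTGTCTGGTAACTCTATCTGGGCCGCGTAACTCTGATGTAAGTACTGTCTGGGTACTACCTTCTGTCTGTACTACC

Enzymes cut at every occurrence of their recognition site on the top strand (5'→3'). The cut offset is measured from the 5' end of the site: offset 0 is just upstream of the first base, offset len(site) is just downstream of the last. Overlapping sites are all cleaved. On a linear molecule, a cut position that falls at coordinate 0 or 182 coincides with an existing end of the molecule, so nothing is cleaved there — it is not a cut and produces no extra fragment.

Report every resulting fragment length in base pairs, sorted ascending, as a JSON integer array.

[3,4,7,8,9,10,11,12,12,12,13,14,16,16,16,19]

Scan for sites:
  JekV (GTAACTCT, off=7): starts [92, 113, 132] → cuts [99, 120, 139]
  ZebX (CTGTCTG, off=2): starts [9, 20, 32, 39, 49, 65, 106, 150, 168] → cuts [11, 22, 34, 41, 51, 67, 108, 152, 170]
  EstV (TACTACCT, off=7): starts [1, 76, 159] → cuts [8, 83, 166]

All cut coordinates (distinct, sorted): [8, 11, 22, 34, 41, 51, 67, 83, 99, 108, 120, 139, 152, 166, 170]

Fragment lengths:
  [0,8): 8 bp
  [8,11): 3 bp
  [11,22): 11 bp
  [22,34): 12 bp
  [34,41): 7 bp
  [41,51): 10 bp
  [51,67): 16 bp
  [67,83): 16 bp
  [83,99): 16 bp
  [99,108): 9 bp
  [108,120): 12 bp
  [120,139): 19 bp
  [139,152): 13 bp
  [152,166): 14 bp
  [166,170): 4 bp
  [170,182): 12 bp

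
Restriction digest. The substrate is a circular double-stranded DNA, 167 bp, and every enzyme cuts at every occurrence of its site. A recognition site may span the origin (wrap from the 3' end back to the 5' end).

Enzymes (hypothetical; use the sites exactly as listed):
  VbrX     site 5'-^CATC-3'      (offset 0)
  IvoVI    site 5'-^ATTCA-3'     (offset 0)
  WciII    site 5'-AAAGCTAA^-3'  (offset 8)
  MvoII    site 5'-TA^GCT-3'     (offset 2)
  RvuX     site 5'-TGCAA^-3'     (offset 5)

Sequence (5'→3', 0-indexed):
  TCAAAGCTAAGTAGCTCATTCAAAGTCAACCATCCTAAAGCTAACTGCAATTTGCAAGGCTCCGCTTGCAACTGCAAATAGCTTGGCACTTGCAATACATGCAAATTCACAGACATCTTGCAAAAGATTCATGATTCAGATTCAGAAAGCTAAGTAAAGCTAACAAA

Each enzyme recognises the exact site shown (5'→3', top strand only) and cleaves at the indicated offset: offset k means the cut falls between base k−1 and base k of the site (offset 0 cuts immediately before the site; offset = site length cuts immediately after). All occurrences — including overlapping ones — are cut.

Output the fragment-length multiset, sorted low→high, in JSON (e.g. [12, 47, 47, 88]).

Per-enzyme occurrences:
  VbrX (CATC, off=0): starts [30, 113] → cuts [30, 113]
  IvoVI (ATTCA, off=0): starts [17, 104, 126, 133, 139] → cuts [17, 104, 126, 133, 139]
  WciII (AAAGCTAA, off=8): starts [2, 36, 145, 155] → cuts [10, 44, 153, 163]
  MvoII (TAGCT, off=2): starts [11, 78] → cuts [13, 80]
  RvuX (TGCAA, off=5): starts [45, 52, 66, 72, 90, 99, 118] → cuts [50, 57, 71, 77, 95, 104, 123]

All cut coordinates (distinct, sorted): [10, 13, 17, 30, 44, 50, 57, 71, 77, 80, 95, 104, 113, 123, 126, 133, 139, 153, 163]

Fragment lengths:
  10→13: 3 bp
  13→17: 4 bp
  17→30: 13 bp
  30→44: 14 bp
  44→50: 6 bp
  50→57: 7 bp
  57→71: 14 bp
  71→77: 6 bp
  77→80: 3 bp
  80→95: 15 bp
  95→104: 9 bp
  104→113: 9 bp
  113→123: 10 bp
  123→126: 3 bp
  126→133: 7 bp
  133→139: 6 bp
  139→153: 14 bp
  153→163: 10 bp
  163→10 (wrap): 167-163+10 = 14 bp

[3,3,3,4,6,6,6,7,7,9,9,10,10,13,14,14,14,14,15]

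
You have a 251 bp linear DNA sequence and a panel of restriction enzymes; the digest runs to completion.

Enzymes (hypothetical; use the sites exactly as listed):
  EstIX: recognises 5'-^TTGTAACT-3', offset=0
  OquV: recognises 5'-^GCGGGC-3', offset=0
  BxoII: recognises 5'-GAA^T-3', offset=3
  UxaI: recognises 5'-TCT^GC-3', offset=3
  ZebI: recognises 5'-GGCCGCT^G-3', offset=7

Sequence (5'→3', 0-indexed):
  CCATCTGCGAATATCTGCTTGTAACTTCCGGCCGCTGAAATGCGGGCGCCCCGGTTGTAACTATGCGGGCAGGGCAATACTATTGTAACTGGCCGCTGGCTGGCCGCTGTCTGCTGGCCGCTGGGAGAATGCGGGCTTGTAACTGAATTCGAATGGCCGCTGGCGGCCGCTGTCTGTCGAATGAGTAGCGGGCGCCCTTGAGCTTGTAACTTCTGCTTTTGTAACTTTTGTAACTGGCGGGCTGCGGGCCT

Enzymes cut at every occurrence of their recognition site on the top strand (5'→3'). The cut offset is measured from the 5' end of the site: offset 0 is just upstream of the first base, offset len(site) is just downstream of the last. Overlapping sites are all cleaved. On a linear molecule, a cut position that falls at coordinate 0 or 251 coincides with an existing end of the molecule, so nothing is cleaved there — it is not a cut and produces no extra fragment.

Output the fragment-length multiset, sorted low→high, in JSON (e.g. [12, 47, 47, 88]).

[1,2,4,4,5,5,5,6,6,6,6,7,7,8,8,9,9,10,10,10,10,11,11,11,13,15,16,18,18]

Site scan:
  EstIX (TTGTAACT, off=0): starts [18, 54, 82, 136, 203, 218, 227] → cuts [18, 54, 82, 136, 203, 218, 227]
  OquV (GCGGGC, off=0): starts [41, 64, 130, 187, 236, 243] → cuts [41, 64, 130, 187, 236, 243]
  BxoII (GAAT, off=3): starts [8, 126, 144, 150, 178] → cuts [11, 129, 147, 153, 181]
  UxaI (TCTGC, off=3): starts [3, 13, 109, 211] → cuts [6, 16, 112, 214]
  ZebI (GGCCGCTG, off=7): starts [29, 90, 101, 115, 154, 164] → cuts [36, 97, 108, 122, 161, 171]

Pooled cuts: [6, 11, 16, 18, 36, 41, 54, 64, 82, 97, 108, 112, 122, 129, 130, 136, 147, 153, 161, 171, 181, 187, 203, 214, 218, 227, 236, 243]

Fragments:
  [0,6): 6 bp
  [6,11): 5 bp
  [11,16): 5 bp
  [16,18): 2 bp
  [18,36): 18 bp
  [36,41): 5 bp
  [41,54): 13 bp
  [54,64): 10 bp
  [64,82): 18 bp
  [82,97): 15 bp
  [97,108): 11 bp
  [108,112): 4 bp
  [112,122): 10 bp
  [122,129): 7 bp
  [129,130): 1 bp
  [130,136): 6 bp
  [136,147): 11 bp
  [147,153): 6 bp
  [153,161): 8 bp
  [161,171): 10 bp
  [171,181): 10 bp
  [181,187): 6 bp
  [187,203): 16 bp
  [203,214): 11 bp
  [214,218): 4 bp
  [218,227): 9 bp
  [227,236): 9 bp
  [236,243): 7 bp
  [243,251): 8 bp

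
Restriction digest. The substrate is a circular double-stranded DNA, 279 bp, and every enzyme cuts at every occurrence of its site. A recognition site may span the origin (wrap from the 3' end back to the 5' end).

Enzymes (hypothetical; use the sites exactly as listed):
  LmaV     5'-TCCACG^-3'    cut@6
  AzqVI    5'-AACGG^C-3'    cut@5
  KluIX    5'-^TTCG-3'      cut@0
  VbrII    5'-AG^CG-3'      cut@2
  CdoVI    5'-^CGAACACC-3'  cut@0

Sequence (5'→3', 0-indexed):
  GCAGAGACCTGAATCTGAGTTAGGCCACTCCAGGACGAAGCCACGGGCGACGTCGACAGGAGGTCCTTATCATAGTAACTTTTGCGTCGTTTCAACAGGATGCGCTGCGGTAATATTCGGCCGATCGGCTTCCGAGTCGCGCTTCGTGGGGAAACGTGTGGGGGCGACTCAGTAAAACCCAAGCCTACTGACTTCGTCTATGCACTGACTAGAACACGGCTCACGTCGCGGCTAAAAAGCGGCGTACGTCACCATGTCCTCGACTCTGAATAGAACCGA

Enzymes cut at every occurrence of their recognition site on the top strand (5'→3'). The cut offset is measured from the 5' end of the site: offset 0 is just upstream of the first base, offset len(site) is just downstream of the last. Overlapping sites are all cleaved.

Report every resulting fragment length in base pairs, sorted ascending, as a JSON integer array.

Per-enzyme occurrences:
  LmaV (TCCACG, off=6): no sites
  AzqVI (AACGGC, off=5): no sites
  KluIX TTCG/0: at [115, 142, 192] ⇒ [115, 142, 192]
  VbrII AGCG/2: at [237] ⇒ [239]
  CdoVI (CGAACACC, off=0): no sites

Pooled cuts: [115, 142, 192, 239]

Fragments:
  115→142: 27 bp
  142→192: 50 bp
  192→239: 47 bp
  239→115 (wrap): 279-239+115 = 155 bp

[27,47,50,155]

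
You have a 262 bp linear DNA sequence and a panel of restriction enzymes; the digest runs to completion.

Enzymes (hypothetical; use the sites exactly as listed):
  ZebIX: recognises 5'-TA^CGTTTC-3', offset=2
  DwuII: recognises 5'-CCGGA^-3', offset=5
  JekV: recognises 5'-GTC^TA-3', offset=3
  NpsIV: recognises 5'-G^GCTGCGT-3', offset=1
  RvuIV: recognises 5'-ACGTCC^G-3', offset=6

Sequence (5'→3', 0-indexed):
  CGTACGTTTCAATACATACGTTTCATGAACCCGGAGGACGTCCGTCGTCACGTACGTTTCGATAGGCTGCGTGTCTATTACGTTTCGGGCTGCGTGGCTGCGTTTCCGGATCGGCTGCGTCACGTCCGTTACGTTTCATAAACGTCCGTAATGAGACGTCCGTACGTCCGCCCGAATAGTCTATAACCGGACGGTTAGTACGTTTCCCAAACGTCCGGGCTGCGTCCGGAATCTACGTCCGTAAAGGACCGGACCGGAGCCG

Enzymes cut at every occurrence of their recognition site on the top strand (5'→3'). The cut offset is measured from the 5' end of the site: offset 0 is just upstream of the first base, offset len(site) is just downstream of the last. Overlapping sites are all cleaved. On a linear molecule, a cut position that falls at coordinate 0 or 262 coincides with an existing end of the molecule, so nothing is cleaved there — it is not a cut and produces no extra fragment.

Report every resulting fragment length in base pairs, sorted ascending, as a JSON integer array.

[2,3,4,4,4,5,5,8,8,8,8,9,10,10,10,11,11,12,12,13,14,14,14,14,16,16,17]

Per-enzyme occurrences:
  ZebIX (TACGTTTC, off=2): starts [2, 16, 52, 78, 129, 198] → cuts [4, 18, 54, 80, 131, 200]
  DwuII (CCGGA, off=5): starts [30, 105, 186, 225, 248, 253] → cuts [35, 110, 191, 230, 253, 258]
  JekV (GTCTA, off=3): starts [72, 178] → cuts [75, 181]
  NpsIV (GGCTGCGT, off=1): starts [64, 87, 95, 112, 217] → cuts [65, 88, 96, 113, 218]
  RvuIV (ACGTCCG, off=6): starts [37, 121, 141, 155, 163, 210, 234] → cuts [43, 127, 147, 161, 169, 216, 240]

Pooled cuts: [4, 18, 35, 43, 54, 65, 75, 80, 88, 96, 110, 113, 127, 131, 147, 161, 169, 181, 191, 200, 216, 218, 230, 240, 253, 258]

Fragments:
  [0,4): 4 bp
  [4,18): 14 bp
  [18,35): 17 bp
  [35,43): 8 bp
  [43,54): 11 bp
  [54,65): 11 bp
  [65,75): 10 bp
  [75,80): 5 bp
  [80,88): 8 bp
  [88,96): 8 bp
  [96,110): 14 bp
  [110,113): 3 bp
  [113,127): 14 bp
  [127,131): 4 bp
  [131,147): 16 bp
  [147,161): 14 bp
  [161,169): 8 bp
  [169,181): 12 bp
  [181,191): 10 bp
  [191,200): 9 bp
  [200,216): 16 bp
  [216,218): 2 bp
  [218,230): 12 bp
  [230,240): 10 bp
  [240,253): 13 bp
  [253,258): 5 bp
  [258,262): 4 bp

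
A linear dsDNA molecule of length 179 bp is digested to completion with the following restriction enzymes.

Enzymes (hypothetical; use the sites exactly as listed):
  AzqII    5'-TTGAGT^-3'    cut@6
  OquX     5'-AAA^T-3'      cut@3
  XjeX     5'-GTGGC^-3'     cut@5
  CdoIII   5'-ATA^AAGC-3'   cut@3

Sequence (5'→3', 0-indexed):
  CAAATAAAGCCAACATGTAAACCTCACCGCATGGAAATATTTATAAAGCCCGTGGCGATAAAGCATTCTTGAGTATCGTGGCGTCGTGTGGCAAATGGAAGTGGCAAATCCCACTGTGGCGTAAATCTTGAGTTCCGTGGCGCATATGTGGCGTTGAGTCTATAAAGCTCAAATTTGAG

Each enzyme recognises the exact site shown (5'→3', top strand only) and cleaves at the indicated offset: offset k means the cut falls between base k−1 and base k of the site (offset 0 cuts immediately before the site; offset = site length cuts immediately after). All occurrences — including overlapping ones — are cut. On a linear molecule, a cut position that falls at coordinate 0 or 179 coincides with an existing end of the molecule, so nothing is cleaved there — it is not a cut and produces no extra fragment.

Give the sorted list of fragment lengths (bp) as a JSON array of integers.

[2,3,3,4,4,5,5,6,7,8,8,8,8,9,10,10,11,11,12,14,31]

Per-enzyme occurrences:
  AzqII (TTGAGT, off=6): starts [68, 127, 153] → cuts [74, 133, 159]
  OquX (AAAT, off=3): starts [1, 34, 92, 105, 122, 170] → cuts [4, 37, 95, 108, 125, 173]
  XjeX (GTGGC, off=5): starts [51, 77, 87, 100, 115, 136, 147] → cuts [56, 82, 92, 105, 120, 141, 152]
  CdoIII (ATAAAGC, off=3): starts [3, 42, 57, 161] → cuts [6, 45, 60, 164]

Pooled cuts: [4, 6, 37, 45, 56, 60, 74, 82, 92, 95, 105, 108, 120, 125, 133, 141, 152, 159, 164, 173]

Fragments:
  [0,4): 4 bp
  [4,6): 2 bp
  [6,37): 31 bp
  [37,45): 8 bp
  [45,56): 11 bp
  [56,60): 4 bp
  [60,74): 14 bp
  [74,82): 8 bp
  [82,92): 10 bp
  [92,95): 3 bp
  [95,105): 10 bp
  [105,108): 3 bp
  [108,120): 12 bp
  [120,125): 5 bp
  [125,133): 8 bp
  [133,141): 8 bp
  [141,152): 11 bp
  [152,159): 7 bp
  [159,164): 5 bp
  [164,173): 9 bp
  [173,179): 6 bp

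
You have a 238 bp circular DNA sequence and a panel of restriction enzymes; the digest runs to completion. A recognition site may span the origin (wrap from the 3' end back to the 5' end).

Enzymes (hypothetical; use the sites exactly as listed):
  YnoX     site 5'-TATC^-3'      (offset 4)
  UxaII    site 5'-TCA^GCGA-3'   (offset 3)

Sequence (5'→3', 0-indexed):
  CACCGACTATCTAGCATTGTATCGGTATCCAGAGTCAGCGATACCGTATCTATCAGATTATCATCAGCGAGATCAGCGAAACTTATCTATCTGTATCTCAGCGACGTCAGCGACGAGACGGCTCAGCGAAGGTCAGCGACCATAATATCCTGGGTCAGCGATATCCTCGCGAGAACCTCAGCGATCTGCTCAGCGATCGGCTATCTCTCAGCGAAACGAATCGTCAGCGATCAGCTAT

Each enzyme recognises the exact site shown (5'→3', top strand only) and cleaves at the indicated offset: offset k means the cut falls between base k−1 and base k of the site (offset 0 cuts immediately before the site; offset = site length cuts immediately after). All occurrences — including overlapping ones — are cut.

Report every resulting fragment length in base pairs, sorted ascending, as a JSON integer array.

Per-enzyme occurrences:
  YnoX (TATC, off=4): starts [7, 19, 25, 46, 50, 58, 83, 87, 93, 145, 161, 201, 235] → cuts [1, 11, 23, 29, 50, 54, 62, 87, 91, 97, 149, 165, 205]
  UxaII (TCAGCGA, off=3): starts [34, 63, 72, 97, 106, 122, 132, 154, 177, 189, 207, 223] → cuts [37, 66, 75, 100, 109, 125, 135, 157, 180, 192, 210, 226]

All cut coordinates (distinct, sorted): [1, 11, 23, 29, 37, 50, 54, 62, 66, 75, 87, 91, 97, 100, 109, 125, 135, 149, 157, 165, 180, 192, 205, 210, 226]

Fragments:
  1→11: 10 bp
  11→23: 12 bp
  23→29: 6 bp
  29→37: 8 bp
  37→50: 13 bp
  50→54: 4 bp
  54→62: 8 bp
  62→66: 4 bp
  66→75: 9 bp
  75→87: 12 bp
  87→91: 4 bp
  91→97: 6 bp
  97→100: 3 bp
  100→109: 9 bp
  109→125: 16 bp
  125→135: 10 bp
  135→149: 14 bp
  149→157: 8 bp
  157→165: 8 bp
  165→180: 15 bp
  180→192: 12 bp
  192→205: 13 bp
  205→210: 5 bp
  210→226: 16 bp
  226→1 (wrap): 238-226+1 = 13 bp

[3,4,4,4,5,6,6,8,8,8,8,9,9,10,10,12,12,12,13,13,13,14,15,16,16]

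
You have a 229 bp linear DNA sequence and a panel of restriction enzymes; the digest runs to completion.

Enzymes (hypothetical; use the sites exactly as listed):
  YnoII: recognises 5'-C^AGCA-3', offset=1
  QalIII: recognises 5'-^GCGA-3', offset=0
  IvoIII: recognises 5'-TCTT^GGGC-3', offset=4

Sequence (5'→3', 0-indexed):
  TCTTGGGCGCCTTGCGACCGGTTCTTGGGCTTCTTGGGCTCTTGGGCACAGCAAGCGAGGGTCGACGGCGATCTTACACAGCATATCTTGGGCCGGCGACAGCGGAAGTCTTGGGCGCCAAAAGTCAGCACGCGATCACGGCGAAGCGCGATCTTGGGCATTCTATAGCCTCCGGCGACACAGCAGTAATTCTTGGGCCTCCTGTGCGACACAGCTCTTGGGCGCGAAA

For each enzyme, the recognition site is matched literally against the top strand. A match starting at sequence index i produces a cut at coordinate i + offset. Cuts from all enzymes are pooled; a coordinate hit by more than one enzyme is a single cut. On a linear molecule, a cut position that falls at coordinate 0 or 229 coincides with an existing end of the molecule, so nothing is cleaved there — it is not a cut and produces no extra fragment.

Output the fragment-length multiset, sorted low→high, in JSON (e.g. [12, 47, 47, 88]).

[4,4,5,5,6,6,6,7,7,8,8,9,9,9,10,11,12,13,13,13,14,14,17,19]

Scan for sites:
  YnoII (CAGCA, off=1): starts [48, 78, 125, 180] → cuts [49, 79, 126, 181]
  QalIII (GCGA, off=0): starts [13, 54, 67, 95, 131, 140, 147, 174, 205, 223] → cuts [13, 54, 67, 95, 131, 140, 147, 174, 205, 223]
  IvoIII (TCTTGGGC, off=4): starts [0, 22, 31, 39, 85, 108, 151, 190, 215] → cuts [4, 26, 35, 43, 89, 112, 155, 194, 219]

Pooled cuts: [4, 13, 26, 35, 43, 49, 54, 67, 79, 89, 95, 112, 126, 131, 140, 147, 155, 174, 181, 194, 205, 219, 223]

Fragment lengths:
  [0,4): 4 bp
  [4,13): 9 bp
  [13,26): 13 bp
  [26,35): 9 bp
  [35,43): 8 bp
  [43,49): 6 bp
  [49,54): 5 bp
  [54,67): 13 bp
  [67,79): 12 bp
  [79,89): 10 bp
  [89,95): 6 bp
  [95,112): 17 bp
  [112,126): 14 bp
  [126,131): 5 bp
  [131,140): 9 bp
  [140,147): 7 bp
  [147,155): 8 bp
  [155,174): 19 bp
  [174,181): 7 bp
  [181,194): 13 bp
  [194,205): 11 bp
  [205,219): 14 bp
  [219,223): 4 bp
  [223,229): 6 bp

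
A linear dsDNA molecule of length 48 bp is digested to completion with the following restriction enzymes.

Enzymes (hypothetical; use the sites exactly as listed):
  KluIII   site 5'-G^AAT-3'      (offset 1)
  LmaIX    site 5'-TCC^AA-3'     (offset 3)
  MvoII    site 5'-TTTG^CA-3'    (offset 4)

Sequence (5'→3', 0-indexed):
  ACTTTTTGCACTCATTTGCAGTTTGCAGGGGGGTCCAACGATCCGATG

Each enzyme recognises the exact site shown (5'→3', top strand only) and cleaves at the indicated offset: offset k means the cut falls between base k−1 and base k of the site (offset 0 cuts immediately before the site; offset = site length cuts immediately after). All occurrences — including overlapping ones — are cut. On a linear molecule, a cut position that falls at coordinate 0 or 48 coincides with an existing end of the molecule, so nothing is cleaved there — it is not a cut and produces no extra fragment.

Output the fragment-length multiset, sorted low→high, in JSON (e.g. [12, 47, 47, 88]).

Scan for sites:
  KluIII (GAAT, off=1): no sites
  LmaIX TCCAA/3: at [33] ⇒ [36]
  MvoII TTTGCA/4: at [4, 14, 21] ⇒ [8, 18, 25]

All cut coordinates (distinct, sorted): [8, 18, 25, 36]

Fragments:
  [0,8): 8 bp
  [8,18): 10 bp
  [18,25): 7 bp
  [25,36): 11 bp
  [36,48): 12 bp

[7,8,10,11,12]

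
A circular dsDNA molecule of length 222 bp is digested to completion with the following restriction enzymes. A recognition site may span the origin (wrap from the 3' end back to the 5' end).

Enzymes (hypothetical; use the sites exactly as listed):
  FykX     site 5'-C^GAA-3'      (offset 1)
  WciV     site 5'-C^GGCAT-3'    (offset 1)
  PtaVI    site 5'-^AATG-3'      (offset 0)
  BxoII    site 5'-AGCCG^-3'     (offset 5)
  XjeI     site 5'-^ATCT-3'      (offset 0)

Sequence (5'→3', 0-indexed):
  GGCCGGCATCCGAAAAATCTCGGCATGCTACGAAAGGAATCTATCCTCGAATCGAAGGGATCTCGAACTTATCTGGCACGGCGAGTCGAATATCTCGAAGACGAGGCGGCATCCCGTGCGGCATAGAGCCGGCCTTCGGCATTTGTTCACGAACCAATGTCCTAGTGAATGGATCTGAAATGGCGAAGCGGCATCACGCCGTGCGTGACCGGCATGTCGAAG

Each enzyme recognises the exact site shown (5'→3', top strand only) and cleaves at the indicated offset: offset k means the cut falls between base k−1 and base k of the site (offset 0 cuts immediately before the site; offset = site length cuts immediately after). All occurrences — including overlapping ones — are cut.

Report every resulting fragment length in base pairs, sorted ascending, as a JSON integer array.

Scan for sites:
  FykX (CGAA, off=1): starts [10, 30, 47, 52, 63, 86, 95, 149, 183, 217] → cuts [11, 31, 48, 53, 64, 87, 96, 150, 184, 218]
  WciV (CGGCAT, off=1): starts [3, 20, 106, 118, 136, 188, 209] → cuts [4, 21, 107, 119, 137, 189, 210]
  PtaVI (AATG, off=0): starts [155, 167, 178] → cuts [155, 167, 178]
  BxoII (AGCCG, off=5): starts [126] → cuts [131]
  XjeI (ATCT, off=0): starts [16, 38, 59, 70, 91, 172] → cuts [16, 38, 59, 70, 91, 172]

Pooled cuts: [4, 11, 16, 21, 31, 38, 48, 53, 59, 64, 70, 87, 91, 96, 107, 119, 131, 137, 150, 155, 167, 172, 178, 184, 189, 210, 218]

Fragment lengths:
  4→11: 7 bp
  11→16: 5 bp
  16→21: 5 bp
  21→31: 10 bp
  31→38: 7 bp
  38→48: 10 bp
  48→53: 5 bp
  53→59: 6 bp
  59→64: 5 bp
  64→70: 6 bp
  70→87: 17 bp
  87→91: 4 bp
  91→96: 5 bp
  96→107: 11 bp
  107→119: 12 bp
  119→131: 12 bp
  131→137: 6 bp
  137→150: 13 bp
  150→155: 5 bp
  155→167: 12 bp
  167→172: 5 bp
  172→178: 6 bp
  178→184: 6 bp
  184→189: 5 bp
  189→210: 21 bp
  210→218: 8 bp
  218→4 (wrap): 222-218+4 = 8 bp

[4,5,5,5,5,5,5,5,5,6,6,6,6,6,7,7,8,8,10,10,11,12,12,12,13,17,21]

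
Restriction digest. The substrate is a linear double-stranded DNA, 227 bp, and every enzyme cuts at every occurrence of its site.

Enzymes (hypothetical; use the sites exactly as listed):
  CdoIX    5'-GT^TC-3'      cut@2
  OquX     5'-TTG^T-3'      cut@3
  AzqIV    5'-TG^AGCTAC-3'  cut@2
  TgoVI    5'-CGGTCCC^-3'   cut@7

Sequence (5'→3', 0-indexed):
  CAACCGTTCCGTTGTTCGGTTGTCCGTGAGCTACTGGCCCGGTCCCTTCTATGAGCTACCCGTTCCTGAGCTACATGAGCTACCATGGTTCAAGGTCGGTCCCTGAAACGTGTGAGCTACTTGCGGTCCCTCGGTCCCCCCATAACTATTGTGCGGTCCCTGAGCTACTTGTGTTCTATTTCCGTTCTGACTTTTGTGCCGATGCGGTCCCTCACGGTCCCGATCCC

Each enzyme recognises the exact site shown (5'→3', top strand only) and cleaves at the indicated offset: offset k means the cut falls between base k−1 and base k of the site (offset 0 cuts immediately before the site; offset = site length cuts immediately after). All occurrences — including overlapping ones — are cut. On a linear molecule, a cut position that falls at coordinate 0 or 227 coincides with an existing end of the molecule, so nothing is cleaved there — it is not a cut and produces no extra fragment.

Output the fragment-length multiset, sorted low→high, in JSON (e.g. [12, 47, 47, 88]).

Site scan:
  CdoIX (GTTC, off=2): starts [5, 13, 61, 87, 172, 183] → cuts [7, 15, 63, 89, 174, 185]
  OquX (TTGT, off=3): starts [11, 19, 148, 168, 193] → cuts [14, 22, 151, 171, 196]
  AzqIV (TGAGCTAC, off=2): starts [26, 51, 66, 75, 112, 160] → cuts [28, 53, 68, 77, 114, 162]
  TgoVI (CGGTCCC, off=7): starts [39, 96, 123, 131, 153, 204, 214] → cuts [46, 103, 130, 138, 160, 211, 221]

Pooled cuts: [7, 14, 15, 22, 28, 46, 53, 63, 68, 77, 89, 103, 114, 130, 138, 151, 160, 162, 171, 174, 185, 196, 211, 221]

Fragment lengths:
  [0,7): 7 bp
  [7,14): 7 bp
  [14,15): 1 bp
  [15,22): 7 bp
  [22,28): 6 bp
  [28,46): 18 bp
  [46,53): 7 bp
  [53,63): 10 bp
  [63,68): 5 bp
  [68,77): 9 bp
  [77,89): 12 bp
  [89,103): 14 bp
  [103,114): 11 bp
  [114,130): 16 bp
  [130,138): 8 bp
  [138,151): 13 bp
  [151,160): 9 bp
  [160,162): 2 bp
  [162,171): 9 bp
  [171,174): 3 bp
  [174,185): 11 bp
  [185,196): 11 bp
  [196,211): 15 bp
  [211,221): 10 bp
  [221,227): 6 bp

[1,2,3,5,6,6,7,7,7,7,8,9,9,9,10,10,11,11,11,12,13,14,15,16,18]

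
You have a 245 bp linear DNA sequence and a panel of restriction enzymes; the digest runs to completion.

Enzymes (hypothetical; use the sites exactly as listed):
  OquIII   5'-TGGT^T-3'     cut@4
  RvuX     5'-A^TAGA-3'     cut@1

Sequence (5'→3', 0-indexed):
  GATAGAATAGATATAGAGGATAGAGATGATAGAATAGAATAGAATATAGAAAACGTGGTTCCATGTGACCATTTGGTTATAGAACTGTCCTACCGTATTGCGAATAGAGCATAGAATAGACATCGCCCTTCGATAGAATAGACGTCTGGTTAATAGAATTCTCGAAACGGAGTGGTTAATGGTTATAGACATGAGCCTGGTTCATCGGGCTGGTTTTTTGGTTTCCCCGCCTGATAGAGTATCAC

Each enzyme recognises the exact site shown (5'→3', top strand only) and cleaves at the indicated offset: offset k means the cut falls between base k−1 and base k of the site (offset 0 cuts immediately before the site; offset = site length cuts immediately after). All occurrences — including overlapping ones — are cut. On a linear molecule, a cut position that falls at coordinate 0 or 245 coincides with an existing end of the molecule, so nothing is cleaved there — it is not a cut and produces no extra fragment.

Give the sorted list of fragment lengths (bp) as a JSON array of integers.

Per-enzyme occurrences:
  OquIII (TGGTT, off=4): starts [55, 73, 146, 172, 179, 197, 210, 218] → cuts [59, 77, 150, 176, 183, 201, 214, 222]
  RvuX (ATAGA, off=1): starts [1, 6, 12, 19, 28, 33, 38, 45, 78, 103, 110, 115, 132, 137, 152, 184, 233] → cuts [2, 7, 13, 20, 29, 34, 39, 46, 79, 104, 111, 116, 133, 138, 153, 185, 234]

Pooled cuts: [2, 7, 13, 20, 29, 34, 39, 46, 59, 77, 79, 104, 111, 116, 133, 138, 150, 153, 176, 183, 185, 201, 214, 222, 234]

Fragment lengths:
  [0,2): 2 bp
  [2,7): 5 bp
  [7,13): 6 bp
  [13,20): 7 bp
  [20,29): 9 bp
  [29,34): 5 bp
  [34,39): 5 bp
  [39,46): 7 bp
  [46,59): 13 bp
  [59,77): 18 bp
  [77,79): 2 bp
  [79,104): 25 bp
  [104,111): 7 bp
  [111,116): 5 bp
  [116,133): 17 bp
  [133,138): 5 bp
  [138,150): 12 bp
  [150,153): 3 bp
  [153,176): 23 bp
  [176,183): 7 bp
  [183,185): 2 bp
  [185,201): 16 bp
  [201,214): 13 bp
  [214,222): 8 bp
  [222,234): 12 bp
  [234,245): 11 bp

[2,2,2,3,5,5,5,5,5,6,7,7,7,7,8,9,11,12,12,13,13,16,17,18,23,25]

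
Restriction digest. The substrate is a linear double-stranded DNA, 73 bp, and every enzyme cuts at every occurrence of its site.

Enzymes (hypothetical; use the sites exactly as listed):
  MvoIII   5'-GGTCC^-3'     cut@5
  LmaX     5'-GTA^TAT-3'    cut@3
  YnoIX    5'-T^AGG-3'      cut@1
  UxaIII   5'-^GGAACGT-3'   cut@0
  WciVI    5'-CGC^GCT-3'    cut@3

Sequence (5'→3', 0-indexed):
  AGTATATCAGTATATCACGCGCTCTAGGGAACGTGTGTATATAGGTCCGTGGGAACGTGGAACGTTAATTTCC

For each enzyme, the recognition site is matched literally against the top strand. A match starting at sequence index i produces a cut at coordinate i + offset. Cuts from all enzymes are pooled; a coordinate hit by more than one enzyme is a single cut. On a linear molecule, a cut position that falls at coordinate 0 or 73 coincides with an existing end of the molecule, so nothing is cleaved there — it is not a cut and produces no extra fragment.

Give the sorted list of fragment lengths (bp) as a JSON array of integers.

[2,3,3,4,5,6,7,8,8,12,15]

Site scan:
  MvoIII (GGTCC, off=5): starts [43] → cuts [48]
  LmaX (GTATAT, off=3): starts [1, 9, 36] → cuts [4, 12, 39]
  YnoIX (TAGG, off=1): starts [24, 41] → cuts [25, 42]
  UxaIII (GGAACGT, off=0): starts [27, 51, 58] → cuts [27, 51, 58]
  WciVI (CGCGCT, off=3): starts [17] → cuts [20]

All cut coordinates (distinct, sorted): [4, 12, 20, 25, 27, 39, 42, 48, 51, 58]

Fragment lengths:
  [0,4): 4 bp
  [4,12): 8 bp
  [12,20): 8 bp
  [20,25): 5 bp
  [25,27): 2 bp
  [27,39): 12 bp
  [39,42): 3 bp
  [42,48): 6 bp
  [48,51): 3 bp
  [51,58): 7 bp
  [58,73): 15 bp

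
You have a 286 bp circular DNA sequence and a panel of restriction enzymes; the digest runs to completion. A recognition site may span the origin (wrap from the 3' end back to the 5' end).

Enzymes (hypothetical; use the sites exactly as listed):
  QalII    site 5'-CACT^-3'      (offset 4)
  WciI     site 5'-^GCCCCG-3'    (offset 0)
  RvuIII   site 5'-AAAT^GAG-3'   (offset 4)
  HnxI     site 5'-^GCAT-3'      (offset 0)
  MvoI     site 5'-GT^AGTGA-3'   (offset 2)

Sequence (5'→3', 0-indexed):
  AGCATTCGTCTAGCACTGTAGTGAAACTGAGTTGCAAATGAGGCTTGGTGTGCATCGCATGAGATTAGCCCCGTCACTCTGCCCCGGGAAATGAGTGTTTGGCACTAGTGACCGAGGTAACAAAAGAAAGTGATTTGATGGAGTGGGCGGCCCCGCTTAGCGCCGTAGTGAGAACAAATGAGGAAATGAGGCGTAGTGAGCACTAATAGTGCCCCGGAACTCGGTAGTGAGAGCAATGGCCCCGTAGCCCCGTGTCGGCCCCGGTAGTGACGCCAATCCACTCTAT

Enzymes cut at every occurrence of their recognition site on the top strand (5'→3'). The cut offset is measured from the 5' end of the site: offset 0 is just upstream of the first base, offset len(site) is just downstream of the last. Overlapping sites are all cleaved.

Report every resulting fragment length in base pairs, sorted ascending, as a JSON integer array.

[2,2,5,5,6,7,8,8,8,10,11,11,11,12,12,13,13,14,15,16,17,17,20,43]

Per-enzyme occurrences:
  QalII CACT/4: at [13, 74, 102, 200, 278] ⇒ [17, 78, 106, 204, 282]
  WciI GCCCCG/0: at [67, 80, 149, 210, 238, 246, 257] ⇒ [67, 80, 149, 210, 238, 246, 257]
  RvuIII AAATGAG/4: at [35, 88, 175, 183] ⇒ [39, 92, 179, 187]
  HnxI GCAT/0: at [1, 51, 56] ⇒ [1, 51, 56]
  MvoI GTAGTGA/2: at [17, 164, 192, 223, 263] ⇒ [19, 166, 194, 225, 265]

Pooled cuts: [1, 17, 19, 39, 51, 56, 67, 78, 80, 92, 106, 149, 166, 179, 187, 194, 204, 210, 225, 238, 246, 257, 265, 282]

Fragments:
  1→17: 16 bp
  17→19: 2 bp
  19→39: 20 bp
  39→51: 12 bp
  51→56: 5 bp
  56→67: 11 bp
  67→78: 11 bp
  78→80: 2 bp
  80→92: 12 bp
  92→106: 14 bp
  106→149: 43 bp
  149→166: 17 bp
  166→179: 13 bp
  179→187: 8 bp
  187→194: 7 bp
  194→204: 10 bp
  204→210: 6 bp
  210→225: 15 bp
  225→238: 13 bp
  238→246: 8 bp
  246→257: 11 bp
  257→265: 8 bp
  265→282: 17 bp
  282→1 (wrap): 286-282+1 = 5 bp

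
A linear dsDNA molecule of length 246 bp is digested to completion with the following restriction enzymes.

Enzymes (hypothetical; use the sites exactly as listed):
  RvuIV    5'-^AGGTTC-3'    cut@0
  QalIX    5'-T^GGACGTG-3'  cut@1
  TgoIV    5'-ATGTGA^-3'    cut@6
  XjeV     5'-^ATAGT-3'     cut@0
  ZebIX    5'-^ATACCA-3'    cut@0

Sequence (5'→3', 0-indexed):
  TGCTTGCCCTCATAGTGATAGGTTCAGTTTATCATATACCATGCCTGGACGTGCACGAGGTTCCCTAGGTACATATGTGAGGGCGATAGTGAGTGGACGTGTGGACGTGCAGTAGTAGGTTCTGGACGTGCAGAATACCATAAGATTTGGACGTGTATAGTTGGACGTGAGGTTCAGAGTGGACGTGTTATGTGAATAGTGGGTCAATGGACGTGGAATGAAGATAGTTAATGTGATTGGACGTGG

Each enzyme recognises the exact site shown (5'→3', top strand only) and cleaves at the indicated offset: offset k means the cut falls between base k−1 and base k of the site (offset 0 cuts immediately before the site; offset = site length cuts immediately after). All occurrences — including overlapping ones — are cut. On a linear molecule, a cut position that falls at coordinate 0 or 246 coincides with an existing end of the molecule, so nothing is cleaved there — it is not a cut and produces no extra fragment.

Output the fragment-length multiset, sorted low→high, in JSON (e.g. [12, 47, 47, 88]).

Per-enzyme occurrences:
  RvuIV AGGTTC/0: at [19, 57, 116, 169] ⇒ [19, 57, 116, 169]
  QalIX TGGACGTG/1: at [45, 93, 101, 122, 147, 161, 179, 207, 237] ⇒ [46, 94, 102, 123, 148, 162, 180, 208, 238]
  TgoIV ATGTGA/6: at [74, 189, 230] ⇒ [80, 195, 236]
  XjeV ATAGT/0: at [11, 85, 156, 195, 223] ⇒ [11, 85, 156, 195, 223]
  ZebIX ATACCA/0: at [35, 134] ⇒ [35, 134]

All cut coordinates (distinct, sorted): [11, 19, 35, 46, 57, 80, 85, 94, 102, 116, 123, 134, 148, 156, 162, 169, 180, 195, 208, 223, 236, 238]

Fragments:
  [0,11): 11 bp
  [11,19): 8 bp
  [19,35): 16 bp
  [35,46): 11 bp
  [46,57): 11 bp
  [57,80): 23 bp
  [80,85): 5 bp
  [85,94): 9 bp
  [94,102): 8 bp
  [102,116): 14 bp
  [116,123): 7 bp
  [123,134): 11 bp
  [134,148): 14 bp
  [148,156): 8 bp
  [156,162): 6 bp
  [162,169): 7 bp
  [169,180): 11 bp
  [180,195): 15 bp
  [195,208): 13 bp
  [208,223): 15 bp
  [223,236): 13 bp
  [236,238): 2 bp
  [238,246): 8 bp

[2,5,6,7,7,8,8,8,8,9,11,11,11,11,11,13,13,14,14,15,15,16,23]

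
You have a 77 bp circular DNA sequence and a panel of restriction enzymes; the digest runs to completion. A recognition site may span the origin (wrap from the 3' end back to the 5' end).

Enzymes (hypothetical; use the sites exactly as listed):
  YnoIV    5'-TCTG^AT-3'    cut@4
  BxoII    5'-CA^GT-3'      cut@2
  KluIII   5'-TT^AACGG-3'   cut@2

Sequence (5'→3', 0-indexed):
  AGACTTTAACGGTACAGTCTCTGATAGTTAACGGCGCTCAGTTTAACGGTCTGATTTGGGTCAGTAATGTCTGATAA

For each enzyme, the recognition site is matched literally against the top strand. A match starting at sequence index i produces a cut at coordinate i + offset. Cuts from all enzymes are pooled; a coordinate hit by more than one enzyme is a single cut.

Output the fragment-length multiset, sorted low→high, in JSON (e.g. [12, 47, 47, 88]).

[4,6,7,9,9,10,10,11,11]

Scan for sites:
  YnoIV (TCTGAT, off=4): starts [19, 49, 69] → cuts [23, 53, 73]
  BxoII (CAGT, off=2): starts [14, 38, 61] → cuts [16, 40, 63]
  KluIII (TTAACGG, off=2): starts [5, 27, 42] → cuts [7, 29, 44]

Pooled cuts: [7, 16, 23, 29, 40, 44, 53, 63, 73]

Fragment lengths:
  7→16: 9 bp
  16→23: 7 bp
  23→29: 6 bp
  29→40: 11 bp
  40→44: 4 bp
  44→53: 9 bp
  53→63: 10 bp
  63→73: 10 bp
  73→7 (wrap): 77-73+7 = 11 bp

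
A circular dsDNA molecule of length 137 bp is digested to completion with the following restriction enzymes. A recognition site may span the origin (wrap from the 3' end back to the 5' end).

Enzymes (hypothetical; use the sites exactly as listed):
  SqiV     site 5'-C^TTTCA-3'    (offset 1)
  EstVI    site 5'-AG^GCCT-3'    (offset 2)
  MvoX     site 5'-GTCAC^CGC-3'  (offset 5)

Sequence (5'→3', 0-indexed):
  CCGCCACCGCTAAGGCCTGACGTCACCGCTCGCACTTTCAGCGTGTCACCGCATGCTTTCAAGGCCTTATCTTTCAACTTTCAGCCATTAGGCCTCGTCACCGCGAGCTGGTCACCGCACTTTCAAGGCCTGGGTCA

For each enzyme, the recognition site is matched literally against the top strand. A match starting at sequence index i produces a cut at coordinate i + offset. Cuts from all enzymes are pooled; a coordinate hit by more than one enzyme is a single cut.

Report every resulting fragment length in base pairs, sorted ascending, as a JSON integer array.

Per-enzyme occurrences:
  SqiV (CTTTCA, off=1): starts [34, 55, 70, 77, 119] → cuts [35, 56, 71, 78, 120]
  EstVI (AGGCCT, off=2): starts [12, 61, 89, 125] → cuts [14, 63, 91, 127]
  MvoX (GTCACCGC, off=5): starts [21, 44, 96, 110, 133] → cuts [1, 26, 49, 101, 115]

Pooled cuts: [1, 14, 26, 35, 49, 56, 63, 71, 78, 91, 101, 115, 120, 127]

Fragments:
  1→14: 13 bp
  14→26: 12 bp
  26→35: 9 bp
  35→49: 14 bp
  49→56: 7 bp
  56→63: 7 bp
  63→71: 8 bp
  71→78: 7 bp
  78→91: 13 bp
  91→101: 10 bp
  101→115: 14 bp
  115→120: 5 bp
  120→127: 7 bp
  127→1 (wrap): 137-127+1 = 11 bp

[5,7,7,7,7,8,9,10,11,12,13,13,14,14]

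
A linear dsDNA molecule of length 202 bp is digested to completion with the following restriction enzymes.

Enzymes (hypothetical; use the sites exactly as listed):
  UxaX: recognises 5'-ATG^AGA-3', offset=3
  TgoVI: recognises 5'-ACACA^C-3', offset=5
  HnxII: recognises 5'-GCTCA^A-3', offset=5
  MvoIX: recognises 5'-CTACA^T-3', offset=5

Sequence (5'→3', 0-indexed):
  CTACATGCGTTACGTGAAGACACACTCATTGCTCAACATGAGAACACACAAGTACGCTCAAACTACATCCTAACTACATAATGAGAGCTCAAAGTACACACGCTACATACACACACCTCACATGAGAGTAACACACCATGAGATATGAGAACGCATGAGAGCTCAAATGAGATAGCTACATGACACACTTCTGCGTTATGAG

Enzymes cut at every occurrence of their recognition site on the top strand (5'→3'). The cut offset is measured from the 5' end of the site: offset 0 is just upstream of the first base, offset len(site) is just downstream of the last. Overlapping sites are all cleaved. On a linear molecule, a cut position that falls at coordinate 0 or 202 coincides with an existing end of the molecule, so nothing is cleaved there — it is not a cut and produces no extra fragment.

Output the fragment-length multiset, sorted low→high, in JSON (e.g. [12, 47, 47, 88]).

Site scan:
  UxaX ATGAGA/3: at [37, 80, 121, 137, 144, 154, 166] ⇒ [40, 83, 124, 140, 147, 157, 169]
  TgoVI ACACAC/5: at [19, 43, 95, 108, 110, 130, 182] ⇒ [24, 48, 100, 113, 115, 135, 187]
  HnxII GCTCAA/5: at [30, 55, 86, 160] ⇒ [35, 60, 91, 165]
  MvoIX CTACAT/5: at [0, 62, 73, 102, 175] ⇒ [5, 67, 78, 107, 180]

All cut coordinates (distinct, sorted): [5, 24, 35, 40, 48, 60, 67, 78, 83, 91, 100, 107, 113, 115, 124, 135, 140, 147, 157, 165, 169, 180, 187]

Fragment lengths:
  [0,5): 5 bp
  [5,24): 19 bp
  [24,35): 11 bp
  [35,40): 5 bp
  [40,48): 8 bp
  [48,60): 12 bp
  [60,67): 7 bp
  [67,78): 11 bp
  [78,83): 5 bp
  [83,91): 8 bp
  [91,100): 9 bp
  [100,107): 7 bp
  [107,113): 6 bp
  [113,115): 2 bp
  [115,124): 9 bp
  [124,135): 11 bp
  [135,140): 5 bp
  [140,147): 7 bp
  [147,157): 10 bp
  [157,165): 8 bp
  [165,169): 4 bp
  [169,180): 11 bp
  [180,187): 7 bp
  [187,202): 15 bp

[2,4,5,5,5,5,6,7,7,7,7,8,8,8,9,9,10,11,11,11,11,12,15,19]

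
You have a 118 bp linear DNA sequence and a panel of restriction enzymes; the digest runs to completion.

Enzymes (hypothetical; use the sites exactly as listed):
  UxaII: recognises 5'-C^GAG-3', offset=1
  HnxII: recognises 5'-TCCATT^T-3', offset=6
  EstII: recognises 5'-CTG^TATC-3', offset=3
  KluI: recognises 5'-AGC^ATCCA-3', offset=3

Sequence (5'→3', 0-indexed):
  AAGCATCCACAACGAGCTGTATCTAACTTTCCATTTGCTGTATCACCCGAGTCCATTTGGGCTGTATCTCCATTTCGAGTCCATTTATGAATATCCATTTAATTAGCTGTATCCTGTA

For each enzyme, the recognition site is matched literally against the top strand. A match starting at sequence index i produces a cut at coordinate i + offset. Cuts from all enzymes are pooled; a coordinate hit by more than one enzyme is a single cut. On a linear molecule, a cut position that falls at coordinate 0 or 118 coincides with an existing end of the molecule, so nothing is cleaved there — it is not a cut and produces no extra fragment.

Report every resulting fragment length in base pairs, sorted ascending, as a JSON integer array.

Scan for sites:
  UxaII CGAG/1: at [12, 47, 75] ⇒ [13, 48, 76]
  HnxII TCCATTT/6: at [29, 51, 68, 79, 93] ⇒ [35, 57, 74, 85, 99]
  EstII CTGTATC/3: at [16, 37, 61, 106] ⇒ [19, 40, 64, 109]
  KluI AGCATCCA/3: at [1] ⇒ [4]

Pooled cuts: [4, 13, 19, 35, 40, 48, 57, 64, 74, 76, 85, 99, 109]

Fragment lengths:
  [0,4): 4 bp
  [4,13): 9 bp
  [13,19): 6 bp
  [19,35): 16 bp
  [35,40): 5 bp
  [40,48): 8 bp
  [48,57): 9 bp
  [57,64): 7 bp
  [64,74): 10 bp
  [74,76): 2 bp
  [76,85): 9 bp
  [85,99): 14 bp
  [99,109): 10 bp
  [109,118): 9 bp

[2,4,5,6,7,8,9,9,9,9,10,10,14,16]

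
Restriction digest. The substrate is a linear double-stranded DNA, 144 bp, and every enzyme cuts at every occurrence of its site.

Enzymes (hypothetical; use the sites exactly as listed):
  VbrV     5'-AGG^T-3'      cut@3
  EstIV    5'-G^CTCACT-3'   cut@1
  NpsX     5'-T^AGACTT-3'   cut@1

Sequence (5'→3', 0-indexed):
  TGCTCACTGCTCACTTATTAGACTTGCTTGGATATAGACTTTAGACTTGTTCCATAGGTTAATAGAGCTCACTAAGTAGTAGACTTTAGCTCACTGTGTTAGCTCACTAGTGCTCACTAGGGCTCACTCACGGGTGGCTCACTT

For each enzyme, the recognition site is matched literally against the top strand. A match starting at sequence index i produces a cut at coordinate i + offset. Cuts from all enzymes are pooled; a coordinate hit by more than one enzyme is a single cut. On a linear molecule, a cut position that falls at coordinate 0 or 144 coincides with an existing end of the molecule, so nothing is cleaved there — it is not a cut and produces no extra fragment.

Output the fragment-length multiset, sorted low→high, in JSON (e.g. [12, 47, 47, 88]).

[2,7,7,7,9,9,10,10,10,13,13,15,16,16]

Per-enzyme occurrences:
  VbrV (AGGT, off=3): starts [55] → cuts [58]
  EstIV (GCTCACT, off=1): starts [1, 8, 66, 88, 101, 111, 121, 136] → cuts [2, 9, 67, 89, 102, 112, 122, 137]
  NpsX (TAGACTT, off=1): starts [18, 34, 41, 79] → cuts [19, 35, 42, 80]

All cut coordinates (distinct, sorted): [2, 9, 19, 35, 42, 58, 67, 80, 89, 102, 112, 122, 137]

Fragments:
  [0,2): 2 bp
  [2,9): 7 bp
  [9,19): 10 bp
  [19,35): 16 bp
  [35,42): 7 bp
  [42,58): 16 bp
  [58,67): 9 bp
  [67,80): 13 bp
  [80,89): 9 bp
  [89,102): 13 bp
  [102,112): 10 bp
  [112,122): 10 bp
  [122,137): 15 bp
  [137,144): 7 bp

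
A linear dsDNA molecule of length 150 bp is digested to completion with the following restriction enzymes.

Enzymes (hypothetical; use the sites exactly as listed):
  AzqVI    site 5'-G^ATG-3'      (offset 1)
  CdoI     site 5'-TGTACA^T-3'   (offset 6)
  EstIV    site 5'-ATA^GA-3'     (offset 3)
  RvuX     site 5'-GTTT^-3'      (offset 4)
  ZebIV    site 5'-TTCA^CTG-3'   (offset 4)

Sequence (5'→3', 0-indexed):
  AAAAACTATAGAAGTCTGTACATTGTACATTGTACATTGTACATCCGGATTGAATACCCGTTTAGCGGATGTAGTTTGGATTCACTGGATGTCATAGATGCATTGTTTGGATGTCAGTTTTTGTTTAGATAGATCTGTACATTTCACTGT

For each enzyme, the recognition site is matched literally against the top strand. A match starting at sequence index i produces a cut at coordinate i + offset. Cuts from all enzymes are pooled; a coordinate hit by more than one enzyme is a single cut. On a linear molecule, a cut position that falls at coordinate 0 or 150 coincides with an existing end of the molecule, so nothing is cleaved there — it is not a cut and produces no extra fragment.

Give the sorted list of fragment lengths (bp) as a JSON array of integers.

[1,2,4,4,5,5,5,6,7,7,7,7,8,9,10,10,10,11,12,20]

Per-enzyme occurrences:
  AzqVI (GATG, off=1): starts [67, 87, 96, 109] → cuts [68, 88, 97, 110]
  CdoI (TGTACAT, off=6): starts [16, 23, 30, 37, 135] → cuts [22, 29, 36, 43, 141]
  EstIV (ATAGA, off=3): starts [7, 93, 128] → cuts [10, 96, 131]
  RvuX (GTTT, off=4): starts [59, 73, 104, 116, 122] → cuts [63, 77, 108, 120, 126]
  ZebIV (TTCACTG, off=4): starts [80, 142] → cuts [84, 146]

All cut coordinates (distinct, sorted): [10, 22, 29, 36, 43, 63, 68, 77, 84, 88, 96, 97, 108, 110, 120, 126, 131, 141, 146]

Fragment lengths:
  [0,10): 10 bp
  [10,22): 12 bp
  [22,29): 7 bp
  [29,36): 7 bp
  [36,43): 7 bp
  [43,63): 20 bp
  [63,68): 5 bp
  [68,77): 9 bp
  [77,84): 7 bp
  [84,88): 4 bp
  [88,96): 8 bp
  [96,97): 1 bp
  [97,108): 11 bp
  [108,110): 2 bp
  [110,120): 10 bp
  [120,126): 6 bp
  [126,131): 5 bp
  [131,141): 10 bp
  [141,146): 5 bp
  [146,150): 4 bp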